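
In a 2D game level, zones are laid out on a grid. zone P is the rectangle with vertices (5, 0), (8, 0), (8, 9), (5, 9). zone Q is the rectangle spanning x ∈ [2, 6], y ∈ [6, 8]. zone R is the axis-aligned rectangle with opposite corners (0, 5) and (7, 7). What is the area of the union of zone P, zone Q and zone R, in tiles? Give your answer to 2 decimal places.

40.00

By inclusion–exclusion:
Individual areas: |zone P| = 27, |zone Q| = 8, |zone R| = 14.
|zone P∩zone Q|: x∈[5,6], y∈[6,8] → 1·2 = 2.
|zone P∩zone R|: x∈[5,7], y∈[5,7] → 2·2 = 4.
|zone Q∩zone R|: x∈[2,6], y∈[6,7] → 4·1 = 4.
|zone P∩zone Q∩zone R| = 1.
|zone P ∪ zone Q ∪ zone R| = 49 − 10 + 1 = 40.00.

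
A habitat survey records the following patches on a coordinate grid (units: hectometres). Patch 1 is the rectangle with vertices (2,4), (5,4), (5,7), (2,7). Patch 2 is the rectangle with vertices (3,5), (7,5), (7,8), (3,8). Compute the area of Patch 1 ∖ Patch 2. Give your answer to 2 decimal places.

5.00

|Patch 1∩Patch 2|: x∈[3,5], y∈[5,7] → 2·2 = 4.
|Patch 1| = 9.
|Patch 1 ∖ Patch 2| = |Patch 1| − |Patch 1∩Patch 2| = 9 − 4 = 5.00.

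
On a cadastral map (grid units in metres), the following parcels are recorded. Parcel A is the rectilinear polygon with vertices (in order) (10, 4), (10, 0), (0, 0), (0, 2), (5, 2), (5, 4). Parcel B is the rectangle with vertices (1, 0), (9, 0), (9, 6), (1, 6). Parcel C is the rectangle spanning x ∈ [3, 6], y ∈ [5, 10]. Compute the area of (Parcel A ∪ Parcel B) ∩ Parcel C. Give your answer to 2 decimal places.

The region (Parcel A ∪ Parcel B) ∩ Parcel C is the polygon with vertices (6,6), (6,5), (3,5), (3,6).
By the shoelace formula its area is 3.00.

3.00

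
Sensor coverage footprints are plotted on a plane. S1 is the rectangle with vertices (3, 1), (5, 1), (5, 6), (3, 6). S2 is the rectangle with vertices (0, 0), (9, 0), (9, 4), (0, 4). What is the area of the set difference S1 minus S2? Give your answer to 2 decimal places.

|S1∩S2|: x∈[3,5], y∈[1,4] → 2·3 = 6.
|S1| = 10.
|S1 ∖ S2| = |S1| − |S1∩S2| = 10 − 6 = 4.00.

4.00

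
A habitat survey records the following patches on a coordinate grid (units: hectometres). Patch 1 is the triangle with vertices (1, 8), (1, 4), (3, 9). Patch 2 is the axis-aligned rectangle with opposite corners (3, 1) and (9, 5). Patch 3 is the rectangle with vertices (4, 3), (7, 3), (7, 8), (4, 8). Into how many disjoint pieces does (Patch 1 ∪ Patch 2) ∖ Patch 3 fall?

2

(Patch 1 ∪ Patch 2) ∖ Patch 3 splits into 2 disjoint pieces (area 4, area 18).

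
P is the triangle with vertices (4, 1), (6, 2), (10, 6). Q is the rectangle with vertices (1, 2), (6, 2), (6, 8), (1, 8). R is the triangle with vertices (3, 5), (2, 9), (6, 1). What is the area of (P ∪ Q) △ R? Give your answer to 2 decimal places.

|P ∪ Q| = 31.7333.
|(P ∪ Q) ∩ R| = 3.8023.
|(P ∪ Q) △ R| = 31.7333 + 4 − 7.6045 = 28.13.

28.13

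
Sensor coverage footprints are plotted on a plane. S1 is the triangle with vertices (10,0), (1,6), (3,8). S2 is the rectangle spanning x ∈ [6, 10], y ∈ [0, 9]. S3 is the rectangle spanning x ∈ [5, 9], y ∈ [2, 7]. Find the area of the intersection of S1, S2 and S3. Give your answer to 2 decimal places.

The intersection is the polygon with vertices (6,4.571), (8.25,2), (7,2), (6,2.667).
By the shoelace formula its area is 2.56.

2.56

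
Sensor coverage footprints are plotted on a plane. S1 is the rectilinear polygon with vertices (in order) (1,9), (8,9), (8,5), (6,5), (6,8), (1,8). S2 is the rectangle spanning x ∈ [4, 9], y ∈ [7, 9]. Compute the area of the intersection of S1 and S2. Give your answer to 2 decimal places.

The intersection is the polygon with vertices (8,9), (8,7), (6,7), (6,8), (4,8), (4,9).
By the shoelace formula its area is 6.00.

6.00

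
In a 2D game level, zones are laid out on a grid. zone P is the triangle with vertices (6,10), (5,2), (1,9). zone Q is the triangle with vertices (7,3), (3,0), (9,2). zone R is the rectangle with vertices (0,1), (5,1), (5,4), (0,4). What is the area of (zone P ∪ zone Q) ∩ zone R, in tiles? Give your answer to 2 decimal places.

1.31

|zone P ∪ zone Q| = 24.5.
|(zone P ∪ zone Q) ∩ zone R| = 1.31.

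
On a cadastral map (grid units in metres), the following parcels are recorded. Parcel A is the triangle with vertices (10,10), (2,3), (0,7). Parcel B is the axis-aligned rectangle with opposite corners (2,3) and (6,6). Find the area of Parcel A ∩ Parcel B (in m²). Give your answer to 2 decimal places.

5.14

The intersection is the polygon with vertices (2,3), (2,6), (5.429,6).
By the shoelace formula its area is 5.14.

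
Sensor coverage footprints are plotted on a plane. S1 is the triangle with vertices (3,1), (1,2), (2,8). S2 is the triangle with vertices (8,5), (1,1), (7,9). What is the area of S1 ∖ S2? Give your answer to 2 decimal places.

5.51

|S1| = 6.5, |S1∩S2| = 0.9895.
|S1 ∖ S2| = |S1| − |S1∩S2| = 6.5 − 0.9895 = 5.51.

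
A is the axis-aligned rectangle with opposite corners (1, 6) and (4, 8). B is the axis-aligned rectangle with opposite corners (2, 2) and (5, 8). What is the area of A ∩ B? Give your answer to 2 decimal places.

|A∩B|: x∈[2,4], y∈[6,8] → 2·2 = 4.

4.00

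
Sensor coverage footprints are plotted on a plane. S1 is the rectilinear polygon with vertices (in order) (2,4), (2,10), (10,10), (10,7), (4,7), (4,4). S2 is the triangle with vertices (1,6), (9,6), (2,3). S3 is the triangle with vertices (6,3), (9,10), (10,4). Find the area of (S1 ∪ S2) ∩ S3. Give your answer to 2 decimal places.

3.45

|S1 ∪ S2| = 38.
|(S1 ∪ S2) ∩ S3| = 3.45.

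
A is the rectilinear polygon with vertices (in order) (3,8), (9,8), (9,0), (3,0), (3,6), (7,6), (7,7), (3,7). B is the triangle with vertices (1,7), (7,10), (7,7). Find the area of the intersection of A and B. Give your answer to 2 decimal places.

4.00

The intersection is the polygon with vertices (7,8), (7,7), (3,7), (3,8).
By the shoelace formula its area is 4.00.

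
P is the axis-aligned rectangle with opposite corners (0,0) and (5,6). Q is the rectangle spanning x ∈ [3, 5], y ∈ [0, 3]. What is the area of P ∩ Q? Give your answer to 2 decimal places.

|P∩Q|: x∈[3,5], y∈[0,3] → 2·3 = 6.

6.00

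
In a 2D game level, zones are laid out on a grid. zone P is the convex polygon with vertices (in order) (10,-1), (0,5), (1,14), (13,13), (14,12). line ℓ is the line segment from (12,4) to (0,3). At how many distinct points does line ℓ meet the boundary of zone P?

2

The segment meets the boundary at (2.927,3.244), (11.526,3.961).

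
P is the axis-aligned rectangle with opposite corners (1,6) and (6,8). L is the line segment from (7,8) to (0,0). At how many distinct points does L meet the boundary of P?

The segment meets the boundary at (5.25,6), (6,6.857).

2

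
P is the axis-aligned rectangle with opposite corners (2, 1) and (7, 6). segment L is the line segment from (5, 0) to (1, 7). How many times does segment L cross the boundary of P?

2

The segment meets the boundary at (2,5.25), (4.429,1).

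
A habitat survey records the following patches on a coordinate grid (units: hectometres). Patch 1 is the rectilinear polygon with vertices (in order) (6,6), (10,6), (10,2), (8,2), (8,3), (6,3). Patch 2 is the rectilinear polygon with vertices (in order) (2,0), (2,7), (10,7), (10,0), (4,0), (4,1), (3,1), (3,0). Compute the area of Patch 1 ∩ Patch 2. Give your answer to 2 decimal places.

The intersection is the polygon with vertices (10,6), (10,2), (8,2), (8,3), (6,3), (6,6).
By the shoelace formula its area is 14.00.

14.00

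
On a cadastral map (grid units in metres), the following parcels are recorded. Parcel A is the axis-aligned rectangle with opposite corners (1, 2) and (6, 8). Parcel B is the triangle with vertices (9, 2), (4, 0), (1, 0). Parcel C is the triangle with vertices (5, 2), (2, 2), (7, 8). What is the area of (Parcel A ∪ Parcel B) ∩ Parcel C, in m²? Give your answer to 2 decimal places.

The region (Parcel A ∪ Parcel B) ∩ Parcel C is the polygon with vertices (6,5), (5,2), (2,2), (6,6.8).
By the shoelace formula its area is 8.10.

8.10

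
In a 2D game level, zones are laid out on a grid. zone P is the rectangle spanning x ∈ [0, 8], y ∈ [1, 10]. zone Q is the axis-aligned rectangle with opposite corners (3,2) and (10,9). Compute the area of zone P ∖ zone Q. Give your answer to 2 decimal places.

37.00

|zone P∩zone Q|: x∈[3,8], y∈[2,9] → 5·7 = 35.
|zone P| = 72.
|zone P ∖ zone Q| = |zone P| − |zone P∩zone Q| = 72 − 35 = 37.00.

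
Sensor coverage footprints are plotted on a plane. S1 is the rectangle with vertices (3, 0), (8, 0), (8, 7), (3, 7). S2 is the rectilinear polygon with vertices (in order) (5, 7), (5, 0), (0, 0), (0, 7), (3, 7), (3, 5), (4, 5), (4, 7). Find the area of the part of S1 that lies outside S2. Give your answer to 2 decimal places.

|S1| = 35, |S1∩S2| = 12.
|S1 ∖ S2| = |S1| − |S1∩S2| = 35 − 12 = 23.00.

23.00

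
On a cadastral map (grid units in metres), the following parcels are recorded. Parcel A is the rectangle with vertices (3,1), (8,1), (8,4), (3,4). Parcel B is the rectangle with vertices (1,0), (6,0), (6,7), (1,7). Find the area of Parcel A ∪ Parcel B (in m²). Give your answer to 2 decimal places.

41.00

By inclusion–exclusion:
Individual areas: |Parcel A| = 15, |Parcel B| = 35.
|Parcel A∩Parcel B|: x∈[3,6], y∈[1,4] → 3·3 = 9.
|Parcel A ∪ Parcel B| = 50 − 9 = 41.00.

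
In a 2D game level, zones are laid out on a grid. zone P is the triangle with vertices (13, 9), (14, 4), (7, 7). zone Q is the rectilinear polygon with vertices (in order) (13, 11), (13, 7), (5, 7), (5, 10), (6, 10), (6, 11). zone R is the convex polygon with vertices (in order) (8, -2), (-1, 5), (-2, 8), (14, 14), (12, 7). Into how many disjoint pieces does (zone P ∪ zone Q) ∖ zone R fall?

(zone P ∪ zone Q) ∖ zone R is a single connected region.

1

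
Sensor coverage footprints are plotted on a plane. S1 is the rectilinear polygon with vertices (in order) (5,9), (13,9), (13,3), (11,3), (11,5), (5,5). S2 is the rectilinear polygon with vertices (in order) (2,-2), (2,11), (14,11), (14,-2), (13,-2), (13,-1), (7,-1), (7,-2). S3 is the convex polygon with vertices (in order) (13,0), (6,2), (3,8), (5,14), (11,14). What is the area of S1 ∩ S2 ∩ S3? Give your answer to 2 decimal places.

The intersection is the polygon with vertices (11,3), (11,5), (5,5), (5,9), (11.714,9), (12.571,3).
By the shoelace formula its area is 30.86.

30.86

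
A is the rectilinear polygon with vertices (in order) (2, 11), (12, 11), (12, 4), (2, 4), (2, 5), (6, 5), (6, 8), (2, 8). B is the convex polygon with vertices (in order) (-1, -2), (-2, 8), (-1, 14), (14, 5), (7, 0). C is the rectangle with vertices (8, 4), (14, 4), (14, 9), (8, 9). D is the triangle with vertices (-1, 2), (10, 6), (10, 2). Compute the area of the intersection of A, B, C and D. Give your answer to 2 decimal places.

The intersection is the polygon with vertices (8,4), (8,5.273), (10,6), (10,4).
By the shoelace formula its area is 3.27.

3.27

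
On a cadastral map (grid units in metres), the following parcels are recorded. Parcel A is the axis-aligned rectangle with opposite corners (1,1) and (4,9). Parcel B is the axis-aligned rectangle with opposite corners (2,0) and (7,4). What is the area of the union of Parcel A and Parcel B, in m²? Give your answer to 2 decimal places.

38.00

By inclusion–exclusion:
Individual areas: |Parcel A| = 24, |Parcel B| = 20.
|Parcel A∩Parcel B|: x∈[2,4], y∈[1,4] → 2·3 = 6.
|Parcel A ∪ Parcel B| = 44 − 6 = 38.00.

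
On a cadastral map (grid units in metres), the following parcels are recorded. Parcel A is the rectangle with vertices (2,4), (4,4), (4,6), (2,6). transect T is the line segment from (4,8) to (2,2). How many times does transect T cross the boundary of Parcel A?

The segment meets the boundary at (2.667,4), (3.333,6).

2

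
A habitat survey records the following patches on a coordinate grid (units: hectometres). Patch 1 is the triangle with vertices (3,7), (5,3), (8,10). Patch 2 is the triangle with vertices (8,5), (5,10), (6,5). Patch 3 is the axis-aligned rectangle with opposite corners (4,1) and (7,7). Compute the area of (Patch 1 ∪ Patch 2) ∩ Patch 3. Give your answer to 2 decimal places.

The region (Patch 1 ∪ Patch 2) ∩ Patch 3 is the polygon with vertices (4,5), (4,7), (6.8,7), (7,6.667), (7,5), (6,5), (5.955,5.227), (5,3).
By the shoelace formula its area is 7.81.

7.81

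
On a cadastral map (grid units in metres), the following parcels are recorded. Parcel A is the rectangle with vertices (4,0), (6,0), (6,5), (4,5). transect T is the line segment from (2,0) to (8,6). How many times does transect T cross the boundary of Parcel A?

The segment meets the boundary at (6,4), (4,2).

2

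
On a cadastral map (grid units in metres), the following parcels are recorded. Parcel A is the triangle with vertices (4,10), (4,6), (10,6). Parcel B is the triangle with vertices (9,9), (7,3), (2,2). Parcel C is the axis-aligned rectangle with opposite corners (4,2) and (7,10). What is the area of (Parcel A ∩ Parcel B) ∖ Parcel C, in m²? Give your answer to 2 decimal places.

1.61

|Parcel A ∩ Parcel B| = 2.1091.
|(Parcel A ∩ Parcel B) ∩ Parcel C| = 0.5.
|(Parcel A ∩ Parcel B) ∖ Parcel C| = 2.1091 − 0.5 = 1.61.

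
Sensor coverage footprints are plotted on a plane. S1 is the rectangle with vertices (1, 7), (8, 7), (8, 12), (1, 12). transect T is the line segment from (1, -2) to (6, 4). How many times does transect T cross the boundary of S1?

0

The segment lies entirely outside S1 and never meets its boundary.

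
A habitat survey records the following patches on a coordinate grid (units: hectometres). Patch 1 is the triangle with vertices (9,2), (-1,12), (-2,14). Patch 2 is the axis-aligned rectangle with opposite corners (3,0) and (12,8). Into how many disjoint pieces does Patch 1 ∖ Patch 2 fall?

Patch 1 ∖ Patch 2 is a single connected region.

1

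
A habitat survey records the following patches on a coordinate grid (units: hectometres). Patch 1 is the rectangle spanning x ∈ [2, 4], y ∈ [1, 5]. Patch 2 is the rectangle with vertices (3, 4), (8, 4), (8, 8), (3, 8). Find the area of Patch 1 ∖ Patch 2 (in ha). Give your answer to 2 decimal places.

|Patch 1∩Patch 2|: x∈[3,4], y∈[4,5] → 1·1 = 1.
|Patch 1| = 8.
|Patch 1 ∖ Patch 2| = |Patch 1| − |Patch 1∩Patch 2| = 8 − 1 = 7.00.

7.00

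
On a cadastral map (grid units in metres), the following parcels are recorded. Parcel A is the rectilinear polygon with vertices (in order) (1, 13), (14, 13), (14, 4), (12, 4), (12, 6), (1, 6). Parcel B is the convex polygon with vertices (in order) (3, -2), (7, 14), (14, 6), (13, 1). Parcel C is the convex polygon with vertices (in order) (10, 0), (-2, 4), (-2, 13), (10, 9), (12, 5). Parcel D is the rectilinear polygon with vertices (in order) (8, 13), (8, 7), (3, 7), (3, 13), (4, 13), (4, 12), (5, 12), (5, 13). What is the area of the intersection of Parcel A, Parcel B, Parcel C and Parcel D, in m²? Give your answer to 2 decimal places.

7.11

The intersection is the polygon with vertices (6.077,10.308), (8,9.667), (8,7), (5.25,7).
By the shoelace formula its area is 7.11.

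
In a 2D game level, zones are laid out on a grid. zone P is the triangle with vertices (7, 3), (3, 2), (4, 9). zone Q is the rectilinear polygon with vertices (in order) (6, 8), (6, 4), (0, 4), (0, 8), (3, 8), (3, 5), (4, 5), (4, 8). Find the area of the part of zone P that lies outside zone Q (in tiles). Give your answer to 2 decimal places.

7.11

|zone P| = 13.5, |zone P∩zone Q| = 6.3929.
|zone P ∖ zone Q| = |zone P| − |zone P∩zone Q| = 13.5 − 6.3929 = 7.11.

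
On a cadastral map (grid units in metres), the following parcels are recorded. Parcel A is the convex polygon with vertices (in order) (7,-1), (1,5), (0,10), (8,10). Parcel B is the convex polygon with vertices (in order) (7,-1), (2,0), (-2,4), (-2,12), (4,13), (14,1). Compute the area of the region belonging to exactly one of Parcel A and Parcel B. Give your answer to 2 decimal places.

85.93

|Parcel A| = 56, |Parcel B| = 139.5, |Parcel A∩Parcel B| = 54.7828.
|Parcel A △ Parcel B| = |Parcel A| + |Parcel B| − 2·|Parcel A∩Parcel B| = 56 + 139.5 − 109.5656 = 85.93.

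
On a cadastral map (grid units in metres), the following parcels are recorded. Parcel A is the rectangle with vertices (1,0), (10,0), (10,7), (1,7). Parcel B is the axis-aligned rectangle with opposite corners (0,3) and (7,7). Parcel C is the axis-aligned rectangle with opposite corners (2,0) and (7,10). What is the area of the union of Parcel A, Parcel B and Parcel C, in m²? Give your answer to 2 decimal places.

82.00

By inclusion–exclusion:
Individual areas: |Parcel A| = 63, |Parcel B| = 28, |Parcel C| = 50.
|Parcel A∩Parcel B|: x∈[1,7], y∈[3,7] → 6·4 = 24.
|Parcel A∩Parcel C|: x∈[2,7], y∈[0,7] → 5·7 = 35.
|Parcel B∩Parcel C|: x∈[2,7], y∈[3,7] → 5·4 = 20.
|Parcel A∩Parcel B∩Parcel C| = 20.
|Parcel A ∪ Parcel B ∪ Parcel C| = 141 − 79 + 20 = 82.00.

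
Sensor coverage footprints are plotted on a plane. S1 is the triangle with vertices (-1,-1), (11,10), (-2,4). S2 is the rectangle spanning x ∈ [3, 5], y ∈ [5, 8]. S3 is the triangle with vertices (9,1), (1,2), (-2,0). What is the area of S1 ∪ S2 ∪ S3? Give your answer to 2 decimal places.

By inclusion–exclusion:
Individual areas: |S1| = 35.5, |S2| = 6, |S3| = 9.5.
|S1∩S2| = 3.5385.
|S1∩S3| = 2.8943.
|S2∩S3| = 0.
|S1∩S2∩S3| = 0.
|S1 ∪ S2 ∪ S3| = 51 − 6.4327 + 0 = 44.57.

44.57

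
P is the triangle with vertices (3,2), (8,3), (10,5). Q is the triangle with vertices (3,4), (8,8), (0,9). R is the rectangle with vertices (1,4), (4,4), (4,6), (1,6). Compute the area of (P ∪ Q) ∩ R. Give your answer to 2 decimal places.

2.80

The region (P ∪ Q) ∩ R is the polygon with vertices (3,4), (1.8,6), (4,6), (4,4.8).
By the shoelace formula its area is 2.80.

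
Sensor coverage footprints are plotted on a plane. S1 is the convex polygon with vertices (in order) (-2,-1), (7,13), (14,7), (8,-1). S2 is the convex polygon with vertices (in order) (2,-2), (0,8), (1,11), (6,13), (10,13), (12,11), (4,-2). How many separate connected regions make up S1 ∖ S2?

2

S1 ∖ S2 splits into 2 disjoint pieces (area 8.5661, area 36.9696).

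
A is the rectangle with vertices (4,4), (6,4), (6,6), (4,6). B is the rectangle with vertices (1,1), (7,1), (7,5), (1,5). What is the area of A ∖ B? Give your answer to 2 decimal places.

|A∩B|: x∈[4,6], y∈[4,5] → 2·1 = 2.
|A| = 4.
|A ∖ B| = |A| − |A∩B| = 4 − 2 = 2.00.

2.00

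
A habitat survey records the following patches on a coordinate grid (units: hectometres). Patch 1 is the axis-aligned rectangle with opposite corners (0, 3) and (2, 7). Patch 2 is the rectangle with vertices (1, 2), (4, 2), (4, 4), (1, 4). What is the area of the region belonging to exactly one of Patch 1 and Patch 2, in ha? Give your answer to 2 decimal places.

12.00

|Patch 1∩Patch 2|: x∈[1,2], y∈[3,4] → 1·1 = 1.
|Patch 1 △ Patch 2| = |Patch 1| + |Patch 2| − 2·|Patch 1∩Patch 2| = 8 + 6 − 2 = 12.00.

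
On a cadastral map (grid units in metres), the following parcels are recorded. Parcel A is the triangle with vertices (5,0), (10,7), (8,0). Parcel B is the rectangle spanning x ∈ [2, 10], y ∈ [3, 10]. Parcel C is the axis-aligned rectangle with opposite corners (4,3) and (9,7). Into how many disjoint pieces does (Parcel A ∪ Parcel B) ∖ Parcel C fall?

2

(Parcel A ∪ Parcel B) ∖ Parcel C splits into 2 disjoint pieces (area 36, area 7.0714).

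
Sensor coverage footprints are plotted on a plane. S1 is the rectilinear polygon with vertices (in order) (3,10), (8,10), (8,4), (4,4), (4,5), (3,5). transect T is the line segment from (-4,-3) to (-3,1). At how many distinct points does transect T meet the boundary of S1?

The segment lies entirely outside S1 and never meets its boundary.

0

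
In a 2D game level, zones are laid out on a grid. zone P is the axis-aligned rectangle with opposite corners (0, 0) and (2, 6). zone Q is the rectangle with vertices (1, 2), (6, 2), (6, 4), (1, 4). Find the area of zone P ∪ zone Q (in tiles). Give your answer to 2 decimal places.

20.00

By inclusion–exclusion:
Individual areas: |zone P| = 12, |zone Q| = 10.
|zone P∩zone Q|: x∈[1,2], y∈[2,4] → 1·2 = 2.
|zone P ∪ zone Q| = 22 − 2 = 20.00.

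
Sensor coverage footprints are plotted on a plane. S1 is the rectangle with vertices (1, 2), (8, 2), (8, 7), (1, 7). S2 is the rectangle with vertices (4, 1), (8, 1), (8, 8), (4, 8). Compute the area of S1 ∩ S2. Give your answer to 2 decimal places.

|S1∩S2|: x∈[4,8], y∈[2,7] → 4·5 = 20.

20.00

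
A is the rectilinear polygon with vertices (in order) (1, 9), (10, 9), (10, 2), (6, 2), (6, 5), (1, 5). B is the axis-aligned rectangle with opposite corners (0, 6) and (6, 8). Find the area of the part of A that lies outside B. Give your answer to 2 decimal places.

|A| = 48, |A∩B| = 10.
|A ∖ B| = |A| − |A∩B| = 48 − 10 = 38.00.

38.00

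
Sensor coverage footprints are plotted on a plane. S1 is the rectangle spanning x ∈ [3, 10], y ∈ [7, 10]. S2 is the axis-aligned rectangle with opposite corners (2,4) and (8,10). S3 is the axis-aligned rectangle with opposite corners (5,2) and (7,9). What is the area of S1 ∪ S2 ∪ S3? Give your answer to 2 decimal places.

By inclusion–exclusion:
Individual areas: |S1| = 21, |S2| = 36, |S3| = 14.
|S1∩S2|: x∈[3,8], y∈[7,10] → 5·3 = 15.
|S1∩S3|: x∈[5,7], y∈[7,9] → 2·2 = 4.
|S2∩S3|: x∈[5,7], y∈[4,9] → 2·5 = 10.
|S1∩S2∩S3| = 4.
|S1 ∪ S2 ∪ S3| = 71 − 29 + 4 = 46.00.

46.00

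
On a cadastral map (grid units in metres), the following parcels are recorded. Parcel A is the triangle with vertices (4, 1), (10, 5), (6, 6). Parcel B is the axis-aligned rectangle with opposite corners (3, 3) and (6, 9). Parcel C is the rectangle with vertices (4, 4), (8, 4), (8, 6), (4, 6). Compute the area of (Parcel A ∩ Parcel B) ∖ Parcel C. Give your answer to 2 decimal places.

1.00

|Parcel A ∩ Parcel B| = 1.8.
|(Parcel A ∩ Parcel B) ∩ Parcel C| = 0.8.
|(Parcel A ∩ Parcel B) ∖ Parcel C| = 1.8 − 0.8 = 1.00.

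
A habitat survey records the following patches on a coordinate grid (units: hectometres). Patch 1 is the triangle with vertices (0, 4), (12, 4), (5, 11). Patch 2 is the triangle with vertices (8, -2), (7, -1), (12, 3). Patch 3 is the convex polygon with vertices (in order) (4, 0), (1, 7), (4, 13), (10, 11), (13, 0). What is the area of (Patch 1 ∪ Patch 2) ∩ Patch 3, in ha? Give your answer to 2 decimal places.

41.73

|Patch 1 ∪ Patch 2| = 46.5.
|(Patch 1 ∪ Patch 2) ∩ Patch 3| = 41.73.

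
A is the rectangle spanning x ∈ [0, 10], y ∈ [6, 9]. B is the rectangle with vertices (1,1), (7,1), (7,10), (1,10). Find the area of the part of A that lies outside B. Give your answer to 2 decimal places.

|A∩B|: x∈[1,7], y∈[6,9] → 6·3 = 18.
|A| = 30.
|A ∖ B| = |A| − |A∩B| = 30 − 18 = 12.00.

12.00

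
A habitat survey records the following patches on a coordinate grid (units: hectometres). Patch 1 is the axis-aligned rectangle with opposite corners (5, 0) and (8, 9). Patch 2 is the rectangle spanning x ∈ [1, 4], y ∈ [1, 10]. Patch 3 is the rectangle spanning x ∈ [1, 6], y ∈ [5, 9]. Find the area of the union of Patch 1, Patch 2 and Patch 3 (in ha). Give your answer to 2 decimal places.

By inclusion–exclusion:
Individual areas: |Patch 1| = 27, |Patch 2| = 27, |Patch 3| = 20.
|Patch 1∩Patch 2| = 0 (no overlap).
|Patch 1∩Patch 3|: x∈[5,6], y∈[5,9] → 1·4 = 4.
|Patch 2∩Patch 3|: x∈[1,4], y∈[5,9] → 3·4 = 12.
|Patch 1∩Patch 2∩Patch 3| = 0.
|Patch 1 ∪ Patch 2 ∪ Patch 3| = 74 − 16 + 0 = 58.00.

58.00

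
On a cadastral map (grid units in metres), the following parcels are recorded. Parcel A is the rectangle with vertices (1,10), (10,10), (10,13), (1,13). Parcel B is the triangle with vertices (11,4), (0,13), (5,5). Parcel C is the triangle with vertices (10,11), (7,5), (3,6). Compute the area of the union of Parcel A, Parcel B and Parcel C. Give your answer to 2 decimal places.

By inclusion–exclusion:
Individual areas: |Parcel A| = 27, |Parcel B| = 21.5, |Parcel C| = 13.5.
|Parcel A∩Parcel B| = 2.2966.
|Parcel A∩Parcel C| = 0.45.
|Parcel B∩Parcel C| = 7.0647.
|Parcel A∩Parcel B∩Parcel C| = 0.
|Parcel A ∪ Parcel B ∪ Parcel C| = 62 − 9.8113 + 0 = 52.19.

52.19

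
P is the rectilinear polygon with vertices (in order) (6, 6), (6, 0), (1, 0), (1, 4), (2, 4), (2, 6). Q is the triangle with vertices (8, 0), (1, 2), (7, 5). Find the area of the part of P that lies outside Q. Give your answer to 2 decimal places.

|P| = 28, |P∩Q| = 9.8214.
|P ∖ Q| = |P| − |P∩Q| = 28 − 9.8214 = 18.18.

18.18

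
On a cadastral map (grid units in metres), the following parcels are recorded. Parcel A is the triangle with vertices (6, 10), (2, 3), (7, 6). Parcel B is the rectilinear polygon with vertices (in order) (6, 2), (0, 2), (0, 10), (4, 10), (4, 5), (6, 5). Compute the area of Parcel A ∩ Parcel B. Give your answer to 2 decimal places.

The intersection is the polygon with vertices (2,3), (4,6.5), (4,5), (5.333,5).
By the shoelace formula its area is 2.83.

2.83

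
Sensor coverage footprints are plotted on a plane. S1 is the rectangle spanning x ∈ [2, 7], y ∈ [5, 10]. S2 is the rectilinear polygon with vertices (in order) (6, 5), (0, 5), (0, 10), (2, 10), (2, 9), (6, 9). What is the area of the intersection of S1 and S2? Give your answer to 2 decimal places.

16.00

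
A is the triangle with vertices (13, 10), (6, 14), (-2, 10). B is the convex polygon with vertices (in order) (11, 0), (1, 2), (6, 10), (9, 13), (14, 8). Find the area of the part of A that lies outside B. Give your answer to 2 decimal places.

21.76

|A| = 30, |A∩B| = 8.2424.
|A ∖ B| = |A| − |A∩B| = 30 − 8.2424 = 21.76.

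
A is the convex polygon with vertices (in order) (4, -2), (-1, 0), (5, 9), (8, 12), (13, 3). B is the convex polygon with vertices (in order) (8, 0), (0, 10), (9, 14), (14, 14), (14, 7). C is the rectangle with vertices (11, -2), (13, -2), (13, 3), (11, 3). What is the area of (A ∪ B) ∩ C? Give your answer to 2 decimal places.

1.11

The region (A ∪ B) ∩ C is the polygon with vertices (11,1.889), (11,3), (13,3).
By the shoelace formula its area is 1.11.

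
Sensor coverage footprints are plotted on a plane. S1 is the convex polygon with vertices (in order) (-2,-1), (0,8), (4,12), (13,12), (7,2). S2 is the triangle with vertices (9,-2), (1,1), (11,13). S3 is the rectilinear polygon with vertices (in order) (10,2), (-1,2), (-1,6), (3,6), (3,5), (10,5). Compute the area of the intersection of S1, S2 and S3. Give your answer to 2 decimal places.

14.45

The intersection is the polygon with vertices (7,2), (1.833,2), (4.333,5), (8.8,5).
By the shoelace formula its area is 14.45.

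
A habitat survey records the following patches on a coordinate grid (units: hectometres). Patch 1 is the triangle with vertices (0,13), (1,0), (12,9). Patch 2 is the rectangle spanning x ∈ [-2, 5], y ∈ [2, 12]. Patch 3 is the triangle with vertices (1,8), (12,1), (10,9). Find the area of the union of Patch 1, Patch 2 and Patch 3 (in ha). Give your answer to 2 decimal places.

By inclusion–exclusion:
Individual areas: |Patch 1| = 76, |Patch 2| = 70, |Patch 3| = 37.
|Patch 1∩Patch 2| = 43.728.
|Patch 1∩Patch 3| = 21.6415.
|Patch 2∩Patch 3| = 5.9798.
|Patch 1∩Patch 2∩Patch 3| = 5.9798.
|Patch 1 ∪ Patch 2 ∪ Patch 3| = 183 − 71.3494 + 5.9798 = 117.63.

117.63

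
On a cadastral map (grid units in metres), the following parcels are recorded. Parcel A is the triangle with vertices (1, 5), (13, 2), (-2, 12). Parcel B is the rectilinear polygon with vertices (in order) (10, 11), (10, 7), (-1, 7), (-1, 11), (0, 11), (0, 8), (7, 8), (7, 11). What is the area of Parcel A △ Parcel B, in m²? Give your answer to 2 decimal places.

|Parcel A| = 37.5, |Parcel B| = 23, |Parcel A∩Parcel B| = 7.1429.
|Parcel A △ Parcel B| = |Parcel A| + |Parcel B| − 2·|Parcel A∩Parcel B| = 37.5 + 23 − 14.2857 = 46.21.

46.21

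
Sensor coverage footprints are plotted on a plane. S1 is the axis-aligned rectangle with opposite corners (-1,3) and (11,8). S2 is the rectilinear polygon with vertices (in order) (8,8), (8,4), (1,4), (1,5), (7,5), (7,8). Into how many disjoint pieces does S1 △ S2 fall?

1

S1 △ S2 is a single connected region.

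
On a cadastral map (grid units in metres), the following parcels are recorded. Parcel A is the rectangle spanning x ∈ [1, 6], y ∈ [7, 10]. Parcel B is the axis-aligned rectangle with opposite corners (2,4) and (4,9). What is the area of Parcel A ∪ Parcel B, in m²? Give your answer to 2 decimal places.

21.00

By inclusion–exclusion:
Individual areas: |Parcel A| = 15, |Parcel B| = 10.
|Parcel A∩Parcel B|: x∈[2,4], y∈[7,9] → 2·2 = 4.
|Parcel A ∪ Parcel B| = 25 − 4 = 21.00.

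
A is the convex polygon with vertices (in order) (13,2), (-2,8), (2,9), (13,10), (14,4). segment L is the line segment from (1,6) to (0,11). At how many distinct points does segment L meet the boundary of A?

The segment meets the boundary at (0.476,8.619), (0.826,6.87).

2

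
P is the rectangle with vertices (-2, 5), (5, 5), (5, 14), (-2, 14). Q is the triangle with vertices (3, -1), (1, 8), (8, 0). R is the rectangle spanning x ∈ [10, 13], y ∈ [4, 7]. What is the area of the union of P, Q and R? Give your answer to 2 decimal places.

92.56

By inclusion–exclusion:
Individual areas: |P| = 63, |Q| = 23.5, |R| = 9.
|P∩Q| = 2.9375.
|P∩R| = 0 (no overlap).
|Q∩R| = 0.
|P∩Q∩R| = 0.
|P ∪ Q ∪ R| = 95.5 − 2.9375 + 0 = 92.56.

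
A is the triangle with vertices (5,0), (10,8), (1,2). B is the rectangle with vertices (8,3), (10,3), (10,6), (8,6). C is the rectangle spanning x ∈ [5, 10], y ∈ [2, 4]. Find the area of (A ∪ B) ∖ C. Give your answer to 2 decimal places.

|A ∪ B| = 26.55.
|(A ∪ B) ∩ C| = 5.75.
|(A ∪ B) ∖ C| = 26.55 − 5.75 = 20.80.

20.80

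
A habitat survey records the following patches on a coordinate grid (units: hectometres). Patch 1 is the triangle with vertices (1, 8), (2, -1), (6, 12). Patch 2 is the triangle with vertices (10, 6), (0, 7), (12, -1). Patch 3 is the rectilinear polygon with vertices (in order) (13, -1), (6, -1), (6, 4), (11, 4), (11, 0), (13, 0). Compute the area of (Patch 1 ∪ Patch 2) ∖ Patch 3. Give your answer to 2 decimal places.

|Patch 1 ∪ Patch 2| = 54.3419.
|(Patch 1 ∪ Patch 2) ∩ Patch 3| = 13.5357.
|(Patch 1 ∪ Patch 2) ∖ Patch 3| = 54.3419 − 13.5357 = 40.81.

40.81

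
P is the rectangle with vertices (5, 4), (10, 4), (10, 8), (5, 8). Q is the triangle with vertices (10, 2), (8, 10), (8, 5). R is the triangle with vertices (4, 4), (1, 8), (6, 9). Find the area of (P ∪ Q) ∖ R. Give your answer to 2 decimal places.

20.88

|P ∪ Q| = 21.3333.
|(P ∪ Q) ∩ R| = 0.45.
|(P ∪ Q) ∖ R| = 21.3333 − 0.45 = 20.88.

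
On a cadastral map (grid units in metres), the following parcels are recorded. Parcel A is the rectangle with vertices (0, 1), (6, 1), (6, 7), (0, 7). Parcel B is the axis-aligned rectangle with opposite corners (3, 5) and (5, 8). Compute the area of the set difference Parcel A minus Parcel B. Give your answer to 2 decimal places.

|Parcel A∩Parcel B|: x∈[3,5], y∈[5,7] → 2·2 = 4.
|Parcel A| = 36.
|Parcel A ∖ Parcel B| = |Parcel A| − |Parcel A∩Parcel B| = 36 − 4 = 32.00.

32.00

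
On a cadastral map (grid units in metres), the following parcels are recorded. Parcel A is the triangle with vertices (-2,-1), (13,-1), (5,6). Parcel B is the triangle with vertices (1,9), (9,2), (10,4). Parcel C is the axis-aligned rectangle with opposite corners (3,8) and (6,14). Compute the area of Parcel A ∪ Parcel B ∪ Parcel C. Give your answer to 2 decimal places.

79.89

By inclusion–exclusion:
Individual areas: |Parcel A| = 52.5, |Parcel B| = 11.5, |Parcel C| = 18.
|Parcel A∩Parcel B| = 2.1101.
|Parcel A∩Parcel C| = 0.
|Parcel B∩Parcel C| = 0.
|Parcel A∩Parcel B∩Parcel C| = 0.
|Parcel A ∪ Parcel B ∪ Parcel C| = 82 − 2.1101 + 0 = 79.89.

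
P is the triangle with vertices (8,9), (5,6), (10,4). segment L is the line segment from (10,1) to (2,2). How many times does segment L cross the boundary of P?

0

The segment lies entirely outside P and never meets its boundary.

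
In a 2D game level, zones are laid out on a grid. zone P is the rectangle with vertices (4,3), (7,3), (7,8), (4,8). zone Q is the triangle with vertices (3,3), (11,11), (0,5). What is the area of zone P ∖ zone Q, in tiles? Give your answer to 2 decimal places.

8.11

|zone P| = 15, |zone P∩zone Q| = 6.8864.
|zone P ∖ zone Q| = |zone P| − |zone P∩zone Q| = 15 − 6.8864 = 8.11.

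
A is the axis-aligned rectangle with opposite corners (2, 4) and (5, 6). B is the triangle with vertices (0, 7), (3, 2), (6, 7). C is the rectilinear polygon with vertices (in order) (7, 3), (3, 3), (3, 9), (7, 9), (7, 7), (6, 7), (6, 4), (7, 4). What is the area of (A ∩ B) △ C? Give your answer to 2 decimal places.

|A ∩ B| = 5.4667.
|(A ∩ B) ∩ C| = 3.4667.
|(A ∩ B) △ C| = 5.4667 + 21 − 6.9333 = 19.53.

19.53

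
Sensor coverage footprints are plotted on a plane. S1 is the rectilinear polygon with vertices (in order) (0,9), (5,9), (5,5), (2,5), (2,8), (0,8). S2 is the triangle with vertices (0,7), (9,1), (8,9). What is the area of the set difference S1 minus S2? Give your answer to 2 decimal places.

5.71

|S1| = 14, |S1∩S2| = 8.2917.
|S1 ∖ S2| = |S1| − |S1∩S2| = 14 − 8.2917 = 5.71.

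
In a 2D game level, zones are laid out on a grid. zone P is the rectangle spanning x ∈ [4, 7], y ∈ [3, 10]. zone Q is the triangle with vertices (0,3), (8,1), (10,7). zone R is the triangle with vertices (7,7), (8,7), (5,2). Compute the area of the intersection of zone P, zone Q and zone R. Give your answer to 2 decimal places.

1.22

The intersection is the polygon with vertices (5.4,3), (6.429,5.571), (7,5.8), (7,5.333), (5.6,3).
By the shoelace formula its area is 1.22.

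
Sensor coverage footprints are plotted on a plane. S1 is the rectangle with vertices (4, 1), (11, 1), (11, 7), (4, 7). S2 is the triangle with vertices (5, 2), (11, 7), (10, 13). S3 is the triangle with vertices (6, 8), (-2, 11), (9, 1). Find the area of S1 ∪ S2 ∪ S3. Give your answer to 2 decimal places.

65.76

By inclusion–exclusion:
Individual areas: |S1| = 42, |S2| = 20.5, |S3| = 23.5.
|S1∩S2| = 9.3182.
|S1∩S3| = 10.9221.
|S2∩S3| = 2.4289.
|S1∩S2∩S3| = 2.4289.
|S1 ∪ S2 ∪ S3| = 86 − 22.6691 + 2.4289 = 65.76.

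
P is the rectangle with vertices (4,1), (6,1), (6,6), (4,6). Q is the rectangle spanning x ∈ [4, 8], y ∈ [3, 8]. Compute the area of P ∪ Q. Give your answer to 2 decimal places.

24.00

By inclusion–exclusion:
Individual areas: |P| = 10, |Q| = 20.
|P∩Q|: x∈[4,6], y∈[3,6] → 2·3 = 6.
|P ∪ Q| = 30 − 6 = 24.00.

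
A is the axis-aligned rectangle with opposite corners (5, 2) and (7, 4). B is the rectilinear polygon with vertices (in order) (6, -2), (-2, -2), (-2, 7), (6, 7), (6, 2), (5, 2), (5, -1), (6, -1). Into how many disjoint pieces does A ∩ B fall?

A ∩ B is a single connected region.

1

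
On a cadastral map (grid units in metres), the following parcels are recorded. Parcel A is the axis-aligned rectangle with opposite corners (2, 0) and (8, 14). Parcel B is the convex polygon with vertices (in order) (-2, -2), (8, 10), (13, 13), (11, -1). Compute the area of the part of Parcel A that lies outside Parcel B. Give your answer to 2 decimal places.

45.60

|Parcel A| = 84, |Parcel A∩Parcel B| = 38.4.
|Parcel A ∖ Parcel B| = |Parcel A| − |Parcel A∩Parcel B| = 84 − 38.4 = 45.60.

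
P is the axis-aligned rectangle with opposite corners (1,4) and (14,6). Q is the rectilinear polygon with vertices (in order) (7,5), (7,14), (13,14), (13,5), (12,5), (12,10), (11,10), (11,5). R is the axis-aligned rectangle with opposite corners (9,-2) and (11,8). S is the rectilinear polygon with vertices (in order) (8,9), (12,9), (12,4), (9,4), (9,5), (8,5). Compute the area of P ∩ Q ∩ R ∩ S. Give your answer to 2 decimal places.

2.00

The intersection is the polygon with vertices (9,5), (9,6), (11,6), (11,5).
By the shoelace formula its area is 2.00.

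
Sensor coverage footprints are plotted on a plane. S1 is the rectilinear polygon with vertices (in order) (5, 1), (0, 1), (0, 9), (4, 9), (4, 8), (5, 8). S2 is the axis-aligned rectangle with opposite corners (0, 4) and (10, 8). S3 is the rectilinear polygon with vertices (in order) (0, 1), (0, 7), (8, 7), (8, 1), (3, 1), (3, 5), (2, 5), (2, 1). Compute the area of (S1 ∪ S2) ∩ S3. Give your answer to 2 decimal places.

|S1 ∪ S2| = 59.
|(S1 ∪ S2) ∩ S3| = 35.00.

35.00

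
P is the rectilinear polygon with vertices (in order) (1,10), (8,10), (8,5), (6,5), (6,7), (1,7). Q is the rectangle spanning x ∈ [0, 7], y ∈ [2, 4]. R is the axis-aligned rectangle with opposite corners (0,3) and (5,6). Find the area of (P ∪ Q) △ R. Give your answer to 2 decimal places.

|P ∪ Q| = 39.
|(P ∪ Q) ∩ R| = 5.
|(P ∪ Q) △ R| = 39 + 15 − 10 = 44.00.

44.00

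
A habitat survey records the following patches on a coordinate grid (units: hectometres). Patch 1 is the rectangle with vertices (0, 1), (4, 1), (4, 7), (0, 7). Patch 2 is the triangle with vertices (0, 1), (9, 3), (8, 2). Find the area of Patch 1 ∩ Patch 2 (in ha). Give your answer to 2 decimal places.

0.78

The intersection is the polygon with vertices (4,1.5), (0,1), (4,1.889).
By the shoelace formula its area is 0.78.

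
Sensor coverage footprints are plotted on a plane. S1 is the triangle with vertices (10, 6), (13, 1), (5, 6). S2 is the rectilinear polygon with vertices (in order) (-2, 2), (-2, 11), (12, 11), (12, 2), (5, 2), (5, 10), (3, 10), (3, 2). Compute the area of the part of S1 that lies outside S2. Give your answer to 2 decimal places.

0.63

|S1| = 12.5, |S1∩S2| = 11.8667.
|S1 ∖ S2| = |S1| − |S1∩S2| = 12.5 − 11.8667 = 0.63.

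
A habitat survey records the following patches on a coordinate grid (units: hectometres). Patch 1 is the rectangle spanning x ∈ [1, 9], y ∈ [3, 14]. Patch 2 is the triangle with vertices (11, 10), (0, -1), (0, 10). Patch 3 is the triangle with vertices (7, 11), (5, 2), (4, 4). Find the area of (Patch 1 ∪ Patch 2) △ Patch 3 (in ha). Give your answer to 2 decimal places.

99.22

|Patch 1 ∪ Patch 2| = 105.
|(Patch 1 ∪ Patch 2) ∩ Patch 3| = 6.1389.
|(Patch 1 ∪ Patch 2) △ Patch 3| = 105 + 6.5 − 12.2778 = 99.22.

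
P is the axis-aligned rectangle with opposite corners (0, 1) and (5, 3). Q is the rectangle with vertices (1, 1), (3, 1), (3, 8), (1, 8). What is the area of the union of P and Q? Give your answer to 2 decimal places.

By inclusion–exclusion:
Individual areas: |P| = 10, |Q| = 14.
|P∩Q|: x∈[1,3], y∈[1,3] → 2·2 = 4.
|P ∪ Q| = 24 − 4 = 20.00.

20.00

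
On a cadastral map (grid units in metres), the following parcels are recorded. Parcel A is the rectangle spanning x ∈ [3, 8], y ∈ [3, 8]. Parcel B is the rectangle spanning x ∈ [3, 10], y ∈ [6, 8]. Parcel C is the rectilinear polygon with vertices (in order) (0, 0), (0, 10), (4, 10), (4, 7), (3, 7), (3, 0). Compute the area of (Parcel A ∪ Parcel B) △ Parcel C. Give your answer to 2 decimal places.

|Parcel A ∪ Parcel B| = 29.
|(Parcel A ∪ Parcel B) ∩ Parcel C| = 1.
|(Parcel A ∪ Parcel B) △ Parcel C| = 29 + 33 − 2 = 60.00.

60.00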